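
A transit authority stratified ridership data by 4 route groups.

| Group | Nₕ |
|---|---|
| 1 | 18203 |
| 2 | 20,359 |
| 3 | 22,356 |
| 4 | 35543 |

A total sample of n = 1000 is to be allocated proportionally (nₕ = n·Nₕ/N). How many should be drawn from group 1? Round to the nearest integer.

Share of group 1 = 18203/96461 = 0.18871.
Allocate 1000 × 0.18871 = 188.708... → 189.

189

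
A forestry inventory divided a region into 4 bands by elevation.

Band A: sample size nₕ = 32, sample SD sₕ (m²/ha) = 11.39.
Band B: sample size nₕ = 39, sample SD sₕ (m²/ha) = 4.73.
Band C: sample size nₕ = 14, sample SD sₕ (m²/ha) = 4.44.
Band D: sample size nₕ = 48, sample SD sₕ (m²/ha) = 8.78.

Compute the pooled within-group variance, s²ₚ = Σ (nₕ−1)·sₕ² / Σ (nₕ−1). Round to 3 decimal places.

67.840

Degrees of freedom: 31 + 38 + 13 + 47 = 129.
Σ(nₕ−1)sₕ² = 31·129.7321 + 38·22.3729 + 13·19.7136 + 47·77.0884 = 8751.2969.
s²ₚ = 8751.2969 / 129 = 67.83951... → 67.840.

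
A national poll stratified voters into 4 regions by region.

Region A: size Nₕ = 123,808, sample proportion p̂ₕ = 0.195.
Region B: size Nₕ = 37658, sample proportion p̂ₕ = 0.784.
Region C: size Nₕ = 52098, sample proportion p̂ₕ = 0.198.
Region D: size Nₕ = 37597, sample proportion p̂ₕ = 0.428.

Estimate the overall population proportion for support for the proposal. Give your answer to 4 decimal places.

N = 123808 + 37658 + 52098 + 37597 = 251161.
Overall proportion = Σ (Nₕ/N)·p̂ₕ.
Σ Nₕp̂ₕ = 24142.56 + 29523.872 + 10315.404 + 16091.516 = 80073.352.
80073.352 / 251161 = 0.318813... → 0.3188.

0.3188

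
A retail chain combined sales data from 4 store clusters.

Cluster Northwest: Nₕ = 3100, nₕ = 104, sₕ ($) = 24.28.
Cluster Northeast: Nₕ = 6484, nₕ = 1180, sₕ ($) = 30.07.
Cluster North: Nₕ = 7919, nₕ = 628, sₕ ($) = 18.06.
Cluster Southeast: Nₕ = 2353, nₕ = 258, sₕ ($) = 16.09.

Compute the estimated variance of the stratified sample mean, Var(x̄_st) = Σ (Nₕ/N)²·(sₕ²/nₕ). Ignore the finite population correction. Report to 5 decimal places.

N = 19856. Term for each stratum: Wₕ²sₕ²/nₕ.
Var(x̄_st) = 0.13816686 + 0.08171228 + 0.08261007 + 0.01409135 = 0.31658057 → 0.31658.

0.31658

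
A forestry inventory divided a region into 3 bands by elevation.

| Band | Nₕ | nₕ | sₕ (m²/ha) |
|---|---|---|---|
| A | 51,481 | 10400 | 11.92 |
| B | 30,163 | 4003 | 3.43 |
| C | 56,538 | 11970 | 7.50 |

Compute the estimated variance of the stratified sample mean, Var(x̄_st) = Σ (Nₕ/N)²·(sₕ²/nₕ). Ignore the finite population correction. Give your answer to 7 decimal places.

N = 138182; Wₕ = Nₕ/N.
band A: (51481/138182)²·11.92²/10400 = 0.0018963137
band B: (30163/138182)²·3.43²/4003 = 0.0001400389
band C: (56538/138182)²·7.50²/11970 = 0.0007866949
Sum = 0.0028230474 → 0.0028230.

0.0028230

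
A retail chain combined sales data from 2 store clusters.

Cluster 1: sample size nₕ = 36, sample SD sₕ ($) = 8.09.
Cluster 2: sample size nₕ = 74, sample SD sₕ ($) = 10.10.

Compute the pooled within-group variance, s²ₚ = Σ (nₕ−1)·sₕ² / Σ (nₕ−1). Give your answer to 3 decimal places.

90.161

1: (36−1)·8.09² = 35·65.4481 = 2290.6835
2: (74−1)·10.10² = 73·102.01 = 7446.73
Numerator = 9737.4135; denominator = Σ(nₕ−1) = 108.
s²ₚ = 9737.4135/108 = 90.16124... → 90.161.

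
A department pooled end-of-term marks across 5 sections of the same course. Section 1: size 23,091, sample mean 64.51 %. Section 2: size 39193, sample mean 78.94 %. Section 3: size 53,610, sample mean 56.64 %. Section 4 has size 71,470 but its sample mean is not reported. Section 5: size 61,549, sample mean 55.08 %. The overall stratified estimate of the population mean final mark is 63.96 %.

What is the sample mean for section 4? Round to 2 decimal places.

Σ Nₕx̄ₕ = N·μ, so 71470·x̄_4 = 248913·63.96 − (23091·64.51 + 39193·78.94 + 53610·56.64 + 61549·55.08).
= 15920475.48 − 11010085.15 = 4910390.33.
x̄_4 = 4910390.33 / 71470 = 68.7056... → 68.71.

68.71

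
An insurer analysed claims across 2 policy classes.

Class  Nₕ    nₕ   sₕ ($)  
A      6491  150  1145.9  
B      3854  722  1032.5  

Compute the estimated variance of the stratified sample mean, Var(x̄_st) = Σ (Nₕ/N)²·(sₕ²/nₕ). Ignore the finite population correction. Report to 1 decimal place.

3651.3

N = 10345; Wₕ = Nₕ/N.
class A: (6491/10345)²·1145.9²/150 = 3446.3899
class B: (3854/10345)²·1032.5²/722 = 204.9299
Sum = 3651.3198 → 3651.3.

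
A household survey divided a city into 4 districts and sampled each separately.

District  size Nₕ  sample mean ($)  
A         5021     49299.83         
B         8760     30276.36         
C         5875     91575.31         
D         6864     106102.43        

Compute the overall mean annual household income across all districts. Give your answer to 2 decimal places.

N = 5021 + 8760 + 5875 + 6864 = 26520.
Overall mean = Σ (Nₕ/N)·x̄ₕ — weight by population share, not a simple average.
Σ Nₕx̄ₕ = 5021·49299.83 + 8760·30276.36 + 5875·91575.31 + 6864·106102.43 = 247534446.43 + 265220913.6 + 538004946.25 + 728287079.52 = 1779047385.8.
Divide by N: 1779047385.8 / 26520 = 67083.2348... → 67083.23.

67083.23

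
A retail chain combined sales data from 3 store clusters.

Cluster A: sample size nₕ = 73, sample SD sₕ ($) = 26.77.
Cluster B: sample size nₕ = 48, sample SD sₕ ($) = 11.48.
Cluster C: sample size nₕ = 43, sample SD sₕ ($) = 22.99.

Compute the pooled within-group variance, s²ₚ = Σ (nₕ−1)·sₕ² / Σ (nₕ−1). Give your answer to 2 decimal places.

496.83

Degrees of freedom: 72 + 47 + 42 = 161.
Σ(nₕ−1)sₕ² = 72·716.6329 + 47·131.7904 + 42·528.5401 = 79990.4018.
s²ₚ = 79990.4018 / 161 = 496.8348... → 496.83.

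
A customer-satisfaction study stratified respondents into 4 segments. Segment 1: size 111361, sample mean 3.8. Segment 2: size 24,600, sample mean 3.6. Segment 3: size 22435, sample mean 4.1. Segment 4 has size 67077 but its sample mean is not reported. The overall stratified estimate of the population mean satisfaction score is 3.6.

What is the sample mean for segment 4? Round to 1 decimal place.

Σ Nₕx̄ₕ = N·μ, so 67077·x̄_4 = 225473·3.6 − (111361·3.8 + 24600·3.6 + 22435·4.1).
= 811702.8 − 603715.3 = 207987.5.
x̄_4 = 207987.5 / 67077 = 3.101... → 3.1.

3.1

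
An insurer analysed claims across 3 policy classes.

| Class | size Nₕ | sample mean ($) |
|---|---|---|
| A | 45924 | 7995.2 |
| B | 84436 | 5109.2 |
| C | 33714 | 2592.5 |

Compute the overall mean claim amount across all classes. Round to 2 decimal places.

N = 164074; weights Wₕ = Nₕ/N = (0.2799, 0.5146, 0.2055).
x̄_st = Σ Wₕ·x̄ₕ = 0.2799·7995.2 + 0.5146·5109.2 + 0.2055·2592.5 ≈ 5399.8532...
→ 5399.85.

5399.85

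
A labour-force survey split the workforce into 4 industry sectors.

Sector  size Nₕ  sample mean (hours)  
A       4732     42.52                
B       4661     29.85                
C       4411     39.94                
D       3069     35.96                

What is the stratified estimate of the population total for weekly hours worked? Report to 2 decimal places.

Estimate total by summing Nₕ·x̄ₕ over strata.
4732·42.52 + 4661·29.85 + 4411·39.94 + 3069·35.96 = 201204.64 + 139130.85 + 176175.34 + 110361.24 = 626872.07.

626872.07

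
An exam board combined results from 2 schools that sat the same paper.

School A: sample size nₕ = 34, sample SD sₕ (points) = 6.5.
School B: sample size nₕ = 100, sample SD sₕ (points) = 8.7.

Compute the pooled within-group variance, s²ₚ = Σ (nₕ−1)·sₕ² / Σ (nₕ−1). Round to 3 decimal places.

67.330

Degrees of freedom: 33 + 99 = 132.
Σ(nₕ−1)sₕ² = 33·42.25 + 99·75.69 = 8887.56.
s²ₚ = 8887.56 / 132 = 67.33 → 67.330.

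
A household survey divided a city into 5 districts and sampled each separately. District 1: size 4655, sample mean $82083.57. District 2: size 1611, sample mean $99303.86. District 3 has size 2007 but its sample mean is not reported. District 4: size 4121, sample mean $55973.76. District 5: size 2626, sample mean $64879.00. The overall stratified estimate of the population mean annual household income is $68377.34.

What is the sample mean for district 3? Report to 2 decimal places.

N = 4655 + 1611 + 2007 + 4121 + 2626 = 15020.
Overall total = μ·N = 68377.34·15020 = 1027027646.8.
Subtract the known strata: 4655·82083.57 + 1611·99303.86 + 4121·55973.76 + 2626·64879.00 = 943117655.77.
Remaining total for district 3: 1027027646.8 − 943117655.77 = 83909991.03.
Divide by its size: 83909991.03 / 2007 = 41808.6652... → 41808.67.

41808.67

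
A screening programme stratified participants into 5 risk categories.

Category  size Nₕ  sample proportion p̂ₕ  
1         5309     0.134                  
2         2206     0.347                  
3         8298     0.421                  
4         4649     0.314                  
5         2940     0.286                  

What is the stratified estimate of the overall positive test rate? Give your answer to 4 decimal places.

N = 5309 + 2206 + 8298 + 4649 + 2940 = 23402.
Overall proportion = Σ (Nₕ/N)·p̂ₕ.
Σ Nₕp̂ₕ = 711.406 + 765.482 + 3493.458 + 1459.786 + 840.84 = 7270.972.
7270.972 / 23402 = 0.310699... → 0.3107.

0.3107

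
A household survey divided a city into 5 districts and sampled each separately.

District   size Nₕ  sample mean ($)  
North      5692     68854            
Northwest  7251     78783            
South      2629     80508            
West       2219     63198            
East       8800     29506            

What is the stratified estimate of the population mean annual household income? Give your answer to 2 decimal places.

N = 26591; weights Wₕ = Nₕ/N = (0.2141, 0.2727, 0.0989, 0.0834, 0.3309).
x̄_st = Σ Wₕ·x̄ₕ = 0.2141·68854 + 0.2727·78783 + 0.0989·80508 + 0.0834·63198 + 0.3309·29506 ≈ 59219.9314...
→ 59219.93.

59219.93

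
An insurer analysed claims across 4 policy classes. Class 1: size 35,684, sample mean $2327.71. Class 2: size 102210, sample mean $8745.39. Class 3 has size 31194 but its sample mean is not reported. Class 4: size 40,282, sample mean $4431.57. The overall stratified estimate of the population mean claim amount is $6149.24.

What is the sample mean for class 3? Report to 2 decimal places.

4232.40

N = 35684 + 102210 + 31194 + 40282 = 209370.
Overall total = μ·N = 6149.24·209370 = 1287466378.8.
Subtract the known strata: 35684·2327.71 + 102210·8745.39 + 40282·4431.57 = 1155440818.28.
Remaining total for class 3: 1287466378.8 − 1155440818.28 = 132025560.52.
Divide by its size: 132025560.52 / 31194 = 4232.4024... → 4232.40.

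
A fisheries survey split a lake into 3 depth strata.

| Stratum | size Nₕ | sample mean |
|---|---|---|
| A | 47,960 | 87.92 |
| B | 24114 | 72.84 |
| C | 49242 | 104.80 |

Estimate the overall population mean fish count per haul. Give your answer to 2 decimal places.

N = 47960 + 24114 + 49242 = 121316.
The stratified mean weights each stratum mean by its population share Nₕ/N.
Σ Nₕx̄ₕ = 47960·87.92 + 24114·72.84 + 49242·104.80 = 4216643.2 + 1756463.76 + 5160561.6 = 11133668.56.
Divide by N: 11133668.56 / 121316 = 91.7741... → 91.77.

91.77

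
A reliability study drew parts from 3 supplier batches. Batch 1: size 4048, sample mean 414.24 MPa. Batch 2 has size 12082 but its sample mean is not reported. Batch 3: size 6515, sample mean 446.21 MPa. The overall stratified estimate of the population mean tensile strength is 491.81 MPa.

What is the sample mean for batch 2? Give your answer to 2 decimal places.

542.39

N = 4048 + 12082 + 6515 = 22645.
Overall total = μ·N = 491.81·22645 = 11137037.45.
Subtract the known strata: 4048·414.24 + 6515·446.21 = 4583901.67.
Remaining total for batch 2: 11137037.45 − 4583901.67 = 6553135.78.
Divide by its size: 6553135.78 / 12082 = 542.3883... → 542.39.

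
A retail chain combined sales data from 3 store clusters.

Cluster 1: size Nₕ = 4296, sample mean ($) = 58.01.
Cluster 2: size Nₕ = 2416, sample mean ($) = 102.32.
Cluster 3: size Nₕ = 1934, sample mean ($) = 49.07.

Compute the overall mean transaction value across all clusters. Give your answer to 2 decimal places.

68.39

x̄_st = (Σ Nₕx̄ₕ) / (Σ Nₕ) = (4296·58.01 + 2416·102.32 + 1934·49.07) / 8646
= 591317.46 / 8646 = 68.3920... → 68.39.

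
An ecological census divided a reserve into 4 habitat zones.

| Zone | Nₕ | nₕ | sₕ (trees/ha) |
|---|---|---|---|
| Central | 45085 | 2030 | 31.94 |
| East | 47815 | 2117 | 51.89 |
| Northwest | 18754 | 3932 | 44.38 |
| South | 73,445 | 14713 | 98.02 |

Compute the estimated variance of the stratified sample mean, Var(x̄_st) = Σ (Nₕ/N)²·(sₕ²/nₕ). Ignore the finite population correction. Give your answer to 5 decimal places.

0.22264

N = 185099; Wₕ = Nₕ/N.
zone Central: (45085/185099)²·31.94²/2030 = 0.02981466
zone East: (47815/185099)²·51.89²/2117 = 0.08487243
zone Northwest: (18754/185099)²·44.38²/3932 = 0.00514210
zone South: (73445/185099)²·98.02²/14713 = 0.10281216
Sum = 0.22264135 → 0.22264.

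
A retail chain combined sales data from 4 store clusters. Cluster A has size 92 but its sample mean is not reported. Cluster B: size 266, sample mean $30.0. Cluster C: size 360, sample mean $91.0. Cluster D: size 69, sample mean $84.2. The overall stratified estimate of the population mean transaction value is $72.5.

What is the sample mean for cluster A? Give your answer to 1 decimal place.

114.2

Σ Nₕx̄ₕ = N·μ, so 92·x̄_A = 787·72.5 − (266·30.0 + 360·91.0 + 69·84.2).
= 57057.5 − 46549.8 = 10507.7.
x̄_A = 10507.7 / 92 = 114.214... → 114.2.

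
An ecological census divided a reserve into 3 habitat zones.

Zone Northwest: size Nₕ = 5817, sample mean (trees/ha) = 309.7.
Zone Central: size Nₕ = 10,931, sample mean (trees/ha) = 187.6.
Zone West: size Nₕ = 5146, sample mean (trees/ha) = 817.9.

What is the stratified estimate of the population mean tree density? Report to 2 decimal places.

368.19

x̄_st = (Σ Nₕx̄ₕ) / (Σ Nₕ) = (5817·309.7 + 10931·187.6 + 5146·817.9) / 21894
= 8061093.9 / 21894 = 368.1874... → 368.19.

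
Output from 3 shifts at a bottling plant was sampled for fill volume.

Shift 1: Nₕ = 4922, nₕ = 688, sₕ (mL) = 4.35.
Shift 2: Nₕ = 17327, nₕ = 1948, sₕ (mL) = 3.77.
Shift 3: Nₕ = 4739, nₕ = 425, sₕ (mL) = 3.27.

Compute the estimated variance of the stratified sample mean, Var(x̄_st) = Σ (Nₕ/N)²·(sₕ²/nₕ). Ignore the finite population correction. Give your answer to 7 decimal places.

0.0046980

N = 26988. Term for each stratum: Wₕ²sₕ²/nₕ.
Var(x̄_st) = 0.0009148121 + 0.0030074547 + 0.0007757800 = 0.0046980468 → 0.0046980.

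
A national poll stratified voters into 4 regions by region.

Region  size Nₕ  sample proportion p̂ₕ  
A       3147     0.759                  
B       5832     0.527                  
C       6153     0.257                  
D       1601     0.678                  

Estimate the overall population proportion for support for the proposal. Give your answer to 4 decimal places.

Wₕ = Nₕ/N with N = 16733: 0.1881, 0.3485, 0.3677, 0.0957.
p̂_st = 0.1881·0.759 + 0.3485·0.527 + 0.3677·0.257 + 0.0957·0.678 ≈ 0.485797... → 0.4858.

0.4858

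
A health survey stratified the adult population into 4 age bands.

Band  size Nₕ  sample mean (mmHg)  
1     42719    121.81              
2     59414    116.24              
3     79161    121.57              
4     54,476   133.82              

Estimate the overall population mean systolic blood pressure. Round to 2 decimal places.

123.10

N = 235770; weights Wₕ = Nₕ/N = (0.1812, 0.2520, 0.3358, 0.2311).
x̄_st = Σ Wₕ·x̄ₕ = 0.1812·121.81 + 0.2520·116.24 + 0.3358·121.57 + 0.2311·133.82 ≈ 123.1008...
→ 123.10.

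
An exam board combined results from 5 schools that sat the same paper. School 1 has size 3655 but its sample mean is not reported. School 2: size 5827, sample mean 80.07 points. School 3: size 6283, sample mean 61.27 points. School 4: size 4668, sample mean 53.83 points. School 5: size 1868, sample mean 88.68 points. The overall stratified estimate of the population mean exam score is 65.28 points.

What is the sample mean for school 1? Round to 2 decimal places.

51.26

Σ Nₕx̄ₕ = N·μ, so 3655·x̄_1 = 22301·65.28 − (5827·80.07 + 6283·61.27 + 4668·53.83 + 1868·88.68).
= 1455809.28 − 1268459.98 = 187349.3.
x̄_1 = 187349.3 / 3655 = 51.2584... → 51.26.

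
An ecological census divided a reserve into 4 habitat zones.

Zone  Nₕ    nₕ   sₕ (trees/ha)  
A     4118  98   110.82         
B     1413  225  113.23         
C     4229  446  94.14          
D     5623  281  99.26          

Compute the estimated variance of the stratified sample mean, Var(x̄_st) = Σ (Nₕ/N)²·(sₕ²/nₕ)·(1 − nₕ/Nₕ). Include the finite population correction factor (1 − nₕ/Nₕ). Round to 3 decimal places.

N = 15383. Term for each stratum: Wₕ²sₕ²/nₕ·(1−nₕ/Nₕ).
Var(x̄_st) = 8.766789 + 0.404219 + 1.343400 + 4.450739 = 14.965147 → 14.965.

14.965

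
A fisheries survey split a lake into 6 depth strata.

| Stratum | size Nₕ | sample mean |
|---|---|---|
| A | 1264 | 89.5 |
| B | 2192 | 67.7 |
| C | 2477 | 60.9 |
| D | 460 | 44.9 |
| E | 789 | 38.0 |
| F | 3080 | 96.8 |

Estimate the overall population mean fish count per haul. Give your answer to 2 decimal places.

N = 10262; weights Wₕ = Nₕ/N = (0.1232, 0.2136, 0.2414, 0.0448, 0.0769, 0.3001).
x̄_st = Σ Wₕ·x̄ₕ = 0.1232·89.5 + 0.2136·67.7 + 0.2414·60.9 + 0.0448·44.9 + 0.0769·38.0 + 0.3001·96.8 ≈ 74.1723...
→ 74.17.

74.17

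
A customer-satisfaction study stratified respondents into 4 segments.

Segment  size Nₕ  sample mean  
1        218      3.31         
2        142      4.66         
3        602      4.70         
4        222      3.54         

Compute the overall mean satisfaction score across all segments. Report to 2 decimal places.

4.22

N = 1184; weights Wₕ = Nₕ/N = (0.1841, 0.1199, 0.5084, 0.1875).
x̄_st = Σ Wₕ·x̄ₕ = 0.1841·3.31 + 0.1199·4.66 + 0.5084·4.70 + 0.1875·3.54 ≈ 4.2218...
→ 4.22.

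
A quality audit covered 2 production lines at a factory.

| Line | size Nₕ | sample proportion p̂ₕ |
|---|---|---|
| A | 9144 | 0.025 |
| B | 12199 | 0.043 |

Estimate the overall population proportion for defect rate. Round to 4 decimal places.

Wₕ = Nₕ/N with N = 21343: 0.4284, 0.5716.
p̂_st = 0.4284·0.025 + 0.5716·0.043 ≈ 0.035288... → 0.0353.

0.0353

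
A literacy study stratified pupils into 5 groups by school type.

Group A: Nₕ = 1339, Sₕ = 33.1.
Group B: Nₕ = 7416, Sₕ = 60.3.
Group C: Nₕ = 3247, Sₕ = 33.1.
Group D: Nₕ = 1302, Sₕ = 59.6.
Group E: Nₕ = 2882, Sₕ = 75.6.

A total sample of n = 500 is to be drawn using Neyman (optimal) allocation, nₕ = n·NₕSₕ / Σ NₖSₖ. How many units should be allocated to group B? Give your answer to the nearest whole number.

A: NₕSₕ = 1339·33.1 = 44320.9
B: NₕSₕ = 7416·60.3 = 447184.8
C: NₕSₕ = 3247·33.1 = 107475.7
D: NₕSₕ = 1302·59.6 = 77599.2
E: NₕSₕ = 2882·75.6 = 217879.2
Σ NₕSₕ = 894459.8.
n_B = 500·447184.8/894459.8 = 249.975... → 250.

250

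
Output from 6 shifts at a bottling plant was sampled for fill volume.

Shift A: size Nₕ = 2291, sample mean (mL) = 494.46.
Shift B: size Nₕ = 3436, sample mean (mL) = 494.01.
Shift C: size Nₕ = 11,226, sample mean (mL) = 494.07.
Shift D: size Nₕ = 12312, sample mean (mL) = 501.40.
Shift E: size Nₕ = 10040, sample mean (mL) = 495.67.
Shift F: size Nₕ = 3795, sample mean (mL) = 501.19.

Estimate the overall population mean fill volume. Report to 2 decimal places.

x̄_st = (Σ Nₕx̄ₕ) / (Σ Nₕ) = (2291·494.46 + 3436·494.01 + 11226·494.07 + 12312·501.40 + 10040·495.67 + 3795·501.19) / 43100
= 21428435.69 / 43100 = 497.1795... → 497.18.

497.18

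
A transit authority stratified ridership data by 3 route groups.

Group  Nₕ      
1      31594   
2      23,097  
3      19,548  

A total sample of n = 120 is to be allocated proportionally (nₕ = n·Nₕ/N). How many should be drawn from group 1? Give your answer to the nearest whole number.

Share of group 1 = 31594/74239 = 0.42557.
Allocate 120 × 0.42557 = 51.069... → 51.

51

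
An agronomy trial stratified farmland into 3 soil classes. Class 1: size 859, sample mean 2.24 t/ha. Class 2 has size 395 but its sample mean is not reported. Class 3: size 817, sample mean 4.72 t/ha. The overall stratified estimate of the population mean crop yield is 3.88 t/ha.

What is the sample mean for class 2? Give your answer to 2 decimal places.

Σ Nₕx̄ₕ = N·μ, so 395·x̄_2 = 2071·3.88 − (859·2.24 + 817·4.72).
= 8035.48 − 5780.4 = 2255.08.
x̄_2 = 2255.08 / 395 = 5.7091... → 5.71.

5.71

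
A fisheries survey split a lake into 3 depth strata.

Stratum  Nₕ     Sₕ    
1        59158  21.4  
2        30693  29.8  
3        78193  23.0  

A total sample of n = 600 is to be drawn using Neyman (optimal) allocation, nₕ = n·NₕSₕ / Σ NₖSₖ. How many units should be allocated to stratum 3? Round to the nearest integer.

271

Σ NₕSₕ = 59158·21.4 + 30693·29.8 + 78193·23.0 = 3979071.6.
Share for 3: 1798439/3979071.6 = 0.45197.
n_3 = 600 × 0.45197 = 271.185... → 271.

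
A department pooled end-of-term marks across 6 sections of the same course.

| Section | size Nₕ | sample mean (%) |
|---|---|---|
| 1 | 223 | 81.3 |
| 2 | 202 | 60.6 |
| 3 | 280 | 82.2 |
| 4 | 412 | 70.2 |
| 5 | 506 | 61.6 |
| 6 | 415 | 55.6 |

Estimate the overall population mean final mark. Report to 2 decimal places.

x̄_st = (Σ Nₕx̄ₕ) / (Σ Nₕ) = (223·81.3 + 202·60.6 + 280·82.2 + 412·70.2 + 506·61.6 + 415·55.6) / 2038
= 136553.1 / 2038 = 67.0035... → 67.00.

67.00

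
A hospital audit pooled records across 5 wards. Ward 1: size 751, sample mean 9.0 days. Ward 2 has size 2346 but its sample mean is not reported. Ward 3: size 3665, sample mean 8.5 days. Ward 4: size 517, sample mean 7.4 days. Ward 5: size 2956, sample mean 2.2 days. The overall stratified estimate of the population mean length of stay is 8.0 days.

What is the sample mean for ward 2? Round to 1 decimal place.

14.3

Σ Nₕx̄ₕ = N·μ, so 2346·x̄_2 = 10235·8.0 − (751·9.0 + 3665·8.5 + 517·7.4 + 2956·2.2).
= 81880 − 48240.5 = 33639.5.
x̄_2 = 33639.5 / 2346 = 14.339... → 14.3.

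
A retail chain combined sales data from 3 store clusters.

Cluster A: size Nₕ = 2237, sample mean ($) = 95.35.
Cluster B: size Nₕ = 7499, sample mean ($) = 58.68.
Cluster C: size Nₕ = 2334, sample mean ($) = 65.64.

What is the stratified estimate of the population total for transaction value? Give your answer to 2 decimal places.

806543.03

A: 2237·95.35 = 213297.95
B: 7499·58.68 = 440041.32
C: 2334·65.64 = 153203.76
τ̂ = Σ Nₕx̄ₕ = 806543.03.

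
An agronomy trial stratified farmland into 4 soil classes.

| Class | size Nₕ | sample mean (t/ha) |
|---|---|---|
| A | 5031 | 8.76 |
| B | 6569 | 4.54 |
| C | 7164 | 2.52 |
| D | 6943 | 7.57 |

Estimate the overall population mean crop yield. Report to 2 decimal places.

5.62

x̄_st = (Σ Nₕx̄ₕ) / (Σ Nₕ) = (5031·8.76 + 6569·4.54 + 7164·2.52 + 6943·7.57) / 25707
= 144506.61 / 25707 = 5.6213... → 5.62.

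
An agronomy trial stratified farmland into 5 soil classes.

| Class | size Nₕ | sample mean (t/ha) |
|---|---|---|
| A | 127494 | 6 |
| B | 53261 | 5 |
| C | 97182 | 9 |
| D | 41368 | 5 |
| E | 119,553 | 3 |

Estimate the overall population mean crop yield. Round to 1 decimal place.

5.6

N = 127494 + 53261 + 97182 + 41368 + 119553 = 438858.
Overall mean = Σ (Nₕ/N)·x̄ₕ — weight by population share, not a simple average.
Σ Nₕx̄ₕ = 127494·6 + 53261·5 + 97182·9 + 41368·5 + 119553·3 = 764964 + 266305 + 874638 + 206840 + 358659 = 2471406.
Divide by N: 2471406 / 438858 = 5.631... → 5.6.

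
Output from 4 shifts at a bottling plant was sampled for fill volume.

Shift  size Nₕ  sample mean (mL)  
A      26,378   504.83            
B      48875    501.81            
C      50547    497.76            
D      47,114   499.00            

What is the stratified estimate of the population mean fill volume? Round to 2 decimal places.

500.32

N = 26378 + 48875 + 50547 + 47114 = 172914.
The stratified mean weights each stratum mean by its population share Nₕ/N.
Σ Nₕx̄ₕ = 26378·504.83 + 48875·501.81 + 50547·497.76 + 47114·499.00 = 13316405.74 + 24525963.75 + 25160274.72 + 23509886 = 86512530.21.
Divide by N: 86512530.21 / 172914 = 500.3211... → 500.32.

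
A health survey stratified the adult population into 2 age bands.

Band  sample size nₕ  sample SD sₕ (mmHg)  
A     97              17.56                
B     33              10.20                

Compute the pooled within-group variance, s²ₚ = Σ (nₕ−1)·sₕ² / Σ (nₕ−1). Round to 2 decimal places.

257.28

Degrees of freedom: 96 + 32 = 128.
Σ(nₕ−1)sₕ² = 96·308.3536 + 32·104.04 = 32931.2256.
s²ₚ = 32931.2256 / 128 = 257.2752 → 257.28.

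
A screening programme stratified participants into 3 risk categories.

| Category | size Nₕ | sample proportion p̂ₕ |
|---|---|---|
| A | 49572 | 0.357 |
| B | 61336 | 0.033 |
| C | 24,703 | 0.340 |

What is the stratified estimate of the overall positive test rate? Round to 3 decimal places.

N = 49572 + 61336 + 24703 = 135611.
Overall proportion = Σ (Nₕ/N)·p̂ₕ.
Σ Nₕp̂ₕ = 17697.204 + 2024.088 + 8399.02 = 28120.312.
28120.312 / 135611 = 0.20736... → 0.207.

0.207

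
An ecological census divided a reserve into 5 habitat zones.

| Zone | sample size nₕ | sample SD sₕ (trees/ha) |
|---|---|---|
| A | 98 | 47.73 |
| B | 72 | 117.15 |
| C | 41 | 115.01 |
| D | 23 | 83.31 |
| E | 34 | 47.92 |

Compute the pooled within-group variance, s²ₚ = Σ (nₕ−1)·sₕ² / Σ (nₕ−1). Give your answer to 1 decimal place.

7425.7

Degrees of freedom: 97 + 71 + 40 + 22 + 33 = 263.
Σ(nₕ−1)sₕ² = 97·2278.1529 + 71·13724.1225 + 40·13227.3001 + 22·6940.5561 + 33·2296.3264 = 1952956.5382.
s²ₚ = 1952956.5382 / 263 = 7425.690... → 7425.7.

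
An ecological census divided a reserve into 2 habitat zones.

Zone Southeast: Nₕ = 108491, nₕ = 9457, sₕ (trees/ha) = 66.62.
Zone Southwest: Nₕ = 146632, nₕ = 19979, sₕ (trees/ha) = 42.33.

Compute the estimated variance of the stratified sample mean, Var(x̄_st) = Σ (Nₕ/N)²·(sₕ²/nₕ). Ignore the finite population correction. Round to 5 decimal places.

N = 255123; Wₕ = Nₕ/N.
zone Southeast: (108491/255123)²·66.62²/9457 = 0.08486802
zone Southwest: (146632/255123)²·42.33²/19979 = 0.02962655
Sum = 0.11449457 → 0.11449.

0.11449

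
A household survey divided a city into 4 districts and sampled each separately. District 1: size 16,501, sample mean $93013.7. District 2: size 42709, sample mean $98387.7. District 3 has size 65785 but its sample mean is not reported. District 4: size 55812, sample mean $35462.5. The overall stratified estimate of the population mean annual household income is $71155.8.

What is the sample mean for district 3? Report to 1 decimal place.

Σ Nₕx̄ₕ = N·μ, so 65785·x̄_3 = 180807·71155.8 − (16501·93013.7 + 42709·98387.7 + 55812·35462.5).
= 12865466730.6 − 7716092393 = 5149374337.6.
x̄_3 = 5149374337.6 / 65785 = 78275.813... → 78275.8.

78275.8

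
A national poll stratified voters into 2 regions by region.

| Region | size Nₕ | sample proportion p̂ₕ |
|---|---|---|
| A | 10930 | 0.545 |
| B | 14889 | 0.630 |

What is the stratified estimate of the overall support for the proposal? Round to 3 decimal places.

Wₕ = Nₕ/N with N = 25819: 0.4233, 0.5767.
p̂_st = 0.4233·0.545 + 0.5767·0.630 ≈ 0.59402... → 0.594.

0.594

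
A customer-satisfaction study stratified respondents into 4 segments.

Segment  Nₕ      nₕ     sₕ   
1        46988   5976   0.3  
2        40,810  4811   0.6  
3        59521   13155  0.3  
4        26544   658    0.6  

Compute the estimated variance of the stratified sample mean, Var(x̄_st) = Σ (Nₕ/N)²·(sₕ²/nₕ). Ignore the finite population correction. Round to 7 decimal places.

0.0000188

N = 173863; Wₕ = Nₕ/N.
segment 1: (46988/173863)²·0.3²/5976 = 0.0000011000
segment 2: (40810/173863)²·0.6²/4811 = 0.0000041227
segment 3: (59521/173863)²·0.3²/13155 = 0.0000008018
segment 4: (26544/173863)²·0.6²/658 = 0.0000127525
Sum = 0.0000187770 → 0.0000188.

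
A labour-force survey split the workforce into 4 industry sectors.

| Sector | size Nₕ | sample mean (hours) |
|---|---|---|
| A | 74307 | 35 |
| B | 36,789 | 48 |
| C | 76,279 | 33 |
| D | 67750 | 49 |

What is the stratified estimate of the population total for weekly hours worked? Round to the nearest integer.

10203574

A: 74307·35 = 2600745
B: 36789·48 = 1765872
C: 76279·33 = 2517207
D: 67750·49 = 3319750
τ̂ = Σ Nₕx̄ₕ = 10203574.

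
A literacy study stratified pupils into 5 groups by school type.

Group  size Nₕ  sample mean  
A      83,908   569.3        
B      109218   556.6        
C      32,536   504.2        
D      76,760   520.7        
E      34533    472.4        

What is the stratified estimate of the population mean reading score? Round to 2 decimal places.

x̄_st = (Σ Nₕx̄ₕ) / (Σ Nₕ) = (83908·569.3 + 109218·556.6 + 32536·504.2 + 76760·520.7 + 34533·472.4) / 336955
= 181246535.6 / 336955 = 537.8954... → 537.90.

537.90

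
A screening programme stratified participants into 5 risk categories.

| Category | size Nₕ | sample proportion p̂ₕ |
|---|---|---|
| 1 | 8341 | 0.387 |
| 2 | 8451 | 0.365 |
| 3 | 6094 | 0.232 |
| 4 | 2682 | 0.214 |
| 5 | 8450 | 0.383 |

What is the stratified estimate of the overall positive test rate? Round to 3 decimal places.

Wₕ = Nₕ/N with N = 34018: 0.2452, 0.2484, 0.1791, 0.0788, 0.2484.
p̂_st = 0.2452·0.387 + 0.2484·0.365 + 0.1791·0.232 + 0.0788·0.214 + 0.2484·0.383 ≈ 0.33913... → 0.339.

0.339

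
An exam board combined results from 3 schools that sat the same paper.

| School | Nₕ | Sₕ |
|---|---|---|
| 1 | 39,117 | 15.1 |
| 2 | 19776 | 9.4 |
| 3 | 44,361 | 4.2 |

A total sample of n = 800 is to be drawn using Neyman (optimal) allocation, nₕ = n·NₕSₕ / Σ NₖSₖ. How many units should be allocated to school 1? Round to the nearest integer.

491

1: NₕSₕ = 39117·15.1 = 590666.7
2: NₕSₕ = 19776·9.4 = 185894.4
3: NₕSₕ = 44361·4.2 = 186316.2
Σ NₕSₕ = 962877.3.
n_1 = 800·590666.7/962877.3 = 490.751... → 491.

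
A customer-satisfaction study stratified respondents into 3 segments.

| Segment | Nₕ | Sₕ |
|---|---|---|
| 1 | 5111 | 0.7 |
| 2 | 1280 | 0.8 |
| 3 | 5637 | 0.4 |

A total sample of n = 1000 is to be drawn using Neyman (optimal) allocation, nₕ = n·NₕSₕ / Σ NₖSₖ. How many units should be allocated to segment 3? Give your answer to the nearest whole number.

329

Σ NₕSₕ = 5111·0.7 + 1280·0.8 + 5637·0.4 = 6856.5.
Share for 3: 2254.8/6856.5 = 0.32886.
n_3 = 1000 × 0.32886 = 328.856... → 329.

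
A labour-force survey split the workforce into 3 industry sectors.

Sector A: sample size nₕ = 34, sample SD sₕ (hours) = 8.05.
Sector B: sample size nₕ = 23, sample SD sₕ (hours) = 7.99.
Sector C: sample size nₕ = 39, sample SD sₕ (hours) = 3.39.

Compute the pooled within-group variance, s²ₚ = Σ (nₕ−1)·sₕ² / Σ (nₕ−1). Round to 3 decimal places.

42.792

A: (34−1)·8.05² = 33·64.8025 = 2138.4825
B: (23−1)·7.99² = 22·63.8401 = 1404.4822
C: (39−1)·3.39² = 38·11.4921 = 436.6998
Numerator = 3979.6645; denominator = Σ(nₕ−1) = 93.
s²ₚ = 3979.6645/93 = 42.79209... → 42.792.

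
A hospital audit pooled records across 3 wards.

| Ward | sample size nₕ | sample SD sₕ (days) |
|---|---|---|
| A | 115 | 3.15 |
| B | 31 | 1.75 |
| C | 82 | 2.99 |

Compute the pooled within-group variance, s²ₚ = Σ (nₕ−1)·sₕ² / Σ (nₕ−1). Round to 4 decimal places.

8.6542

A: (115−1)·3.15² = 114·9.9225 = 1131.165
B: (31−1)·1.75² = 30·3.0625 = 91.875
C: (82−1)·2.99² = 81·8.9401 = 724.1481
Numerator = 1947.1881; denominator = Σ(nₕ−1) = 225.
s²ₚ = 1947.1881/225 = 8.654169... → 8.6542.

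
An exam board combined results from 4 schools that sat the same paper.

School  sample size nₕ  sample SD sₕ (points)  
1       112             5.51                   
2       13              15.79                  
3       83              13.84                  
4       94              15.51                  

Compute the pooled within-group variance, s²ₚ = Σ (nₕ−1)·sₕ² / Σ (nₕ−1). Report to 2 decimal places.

Degrees of freedom: 111 + 12 + 82 + 93 = 298.
Σ(nₕ−1)sₕ² = 111·30.3601 + 12·249.3241 + 82·191.5456 + 93·240.5601 = 44440.6888.
s²ₚ = 44440.6888 / 298 = 149.1298... → 149.13.

149.13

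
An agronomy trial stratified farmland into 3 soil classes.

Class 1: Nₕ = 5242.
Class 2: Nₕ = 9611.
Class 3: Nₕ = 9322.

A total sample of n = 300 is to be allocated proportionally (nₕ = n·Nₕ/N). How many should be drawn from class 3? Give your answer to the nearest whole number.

116

Share of class 3 = 9322/24175 = 0.38560.
Allocate 300 × 0.38560 = 115.681... → 116.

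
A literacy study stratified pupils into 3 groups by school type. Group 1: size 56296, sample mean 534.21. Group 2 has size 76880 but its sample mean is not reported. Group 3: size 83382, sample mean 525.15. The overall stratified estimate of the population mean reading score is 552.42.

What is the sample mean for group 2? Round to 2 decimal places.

595.33

N = 56296 + 76880 + 83382 = 216558.
Overall total = μ·N = 552.42·216558 = 119630970.36.
Subtract the known strata: 56296·534.21 + 83382·525.15 = 73861943.46.
Remaining total for group 2: 119630970.36 − 73861943.46 = 45769026.9.
Divide by its size: 45769026.9 / 76880 = 595.3307... → 595.33.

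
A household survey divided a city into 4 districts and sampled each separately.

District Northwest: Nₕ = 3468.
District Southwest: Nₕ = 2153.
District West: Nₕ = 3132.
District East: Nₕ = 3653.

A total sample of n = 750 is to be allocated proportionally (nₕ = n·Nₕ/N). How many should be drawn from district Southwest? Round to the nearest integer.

N = 3468 + 2153 + 3132 + 3653 = 12406.
n_Southwest = 750·2153/12406 = 130.159... → 130.

130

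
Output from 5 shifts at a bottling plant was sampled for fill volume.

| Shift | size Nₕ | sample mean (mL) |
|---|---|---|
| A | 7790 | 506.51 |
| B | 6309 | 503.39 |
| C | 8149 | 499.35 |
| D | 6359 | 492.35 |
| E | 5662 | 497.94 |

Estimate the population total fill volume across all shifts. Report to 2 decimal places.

17140993.49

Estimate total by summing Nₕ·x̄ₕ over strata.
7790·506.51 + 6309·503.39 + 8149·499.35 + 6359·492.35 + 5662·497.94 = 3945712.9 + 3175887.51 + 4069203.15 + 3130853.65 + 2819336.28 = 17140993.49.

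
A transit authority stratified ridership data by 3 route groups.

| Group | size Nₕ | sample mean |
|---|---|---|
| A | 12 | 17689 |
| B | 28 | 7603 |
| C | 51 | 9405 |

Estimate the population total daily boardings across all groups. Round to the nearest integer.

904807

A: 12·17689 = 212268
B: 28·7603 = 212884
C: 51·9405 = 479655
τ̂ = Σ Nₕx̄ₕ = 904807.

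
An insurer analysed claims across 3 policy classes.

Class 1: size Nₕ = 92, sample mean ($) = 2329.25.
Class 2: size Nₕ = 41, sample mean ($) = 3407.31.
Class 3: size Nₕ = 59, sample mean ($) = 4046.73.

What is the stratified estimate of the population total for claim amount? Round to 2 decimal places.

1: 92·2329.25 = 214291
2: 41·3407.31 = 139699.71
3: 59·4046.73 = 238757.07
τ̂ = Σ Nₕx̄ₕ = 592747.78.

592747.78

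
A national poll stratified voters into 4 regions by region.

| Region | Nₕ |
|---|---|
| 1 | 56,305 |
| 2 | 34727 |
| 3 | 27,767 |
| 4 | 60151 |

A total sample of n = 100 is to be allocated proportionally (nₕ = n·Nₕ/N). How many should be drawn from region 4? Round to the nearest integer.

Share of region 4 = 60151/178950 = 0.33613.
Allocate 100 × 0.33613 = 33.613... → 34.

34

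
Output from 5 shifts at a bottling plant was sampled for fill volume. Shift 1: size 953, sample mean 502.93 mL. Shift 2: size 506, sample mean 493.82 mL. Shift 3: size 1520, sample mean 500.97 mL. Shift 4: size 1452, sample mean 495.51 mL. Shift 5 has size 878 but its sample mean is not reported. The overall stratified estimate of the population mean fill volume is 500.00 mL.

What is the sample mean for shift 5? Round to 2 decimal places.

N = 953 + 506 + 1520 + 1452 + 878 = 5309.
Overall total = μ·N = 500.00·5309 = 2654500.
Subtract the known strata: 953·502.93 + 506·493.82 + 1520·500.97 + 1452·495.51 = 2210120.13.
Remaining total for shift 5: 2654500 − 2210120.13 = 444379.87.
Divide by its size: 444379.87 / 878 = 506.1274... → 506.13.

506.13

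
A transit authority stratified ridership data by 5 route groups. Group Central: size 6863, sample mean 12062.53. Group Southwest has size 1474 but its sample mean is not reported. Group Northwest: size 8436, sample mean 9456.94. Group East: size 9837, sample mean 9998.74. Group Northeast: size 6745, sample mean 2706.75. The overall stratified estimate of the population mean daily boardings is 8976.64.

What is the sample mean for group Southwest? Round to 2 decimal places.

N = 6863 + 1474 + 8436 + 9837 + 6745 = 33355.
Overall total = μ·N = 8976.64·33355 = 299415827.2.
Subtract the known strata: 6863·12062.53 + 8436·9456.94 + 9837·9998.74 + 6745·2706.75 = 279178523.36.
Remaining total for group Southwest: 299415827.2 − 279178523.36 = 20237303.84.
Divide by its size: 20237303.84 / 1474 = 13729.5141... → 13729.51.

13729.51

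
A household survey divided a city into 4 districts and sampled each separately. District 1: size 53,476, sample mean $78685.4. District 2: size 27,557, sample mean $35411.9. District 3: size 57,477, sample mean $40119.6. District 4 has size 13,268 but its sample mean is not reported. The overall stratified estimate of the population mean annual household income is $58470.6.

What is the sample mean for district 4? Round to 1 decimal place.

Σ Nₕx̄ₕ = N·μ, so 13268·x̄_4 = 151778·58470.6 − (53476·78685.4 + 27557·35411.9 + 57477·40119.6).
= 8874550726.8 − 7489580427.9 = 1384970298.9.
x̄_4 = 1384970298.9 / 13268 = 104384.255... → 104384.3.

104384.3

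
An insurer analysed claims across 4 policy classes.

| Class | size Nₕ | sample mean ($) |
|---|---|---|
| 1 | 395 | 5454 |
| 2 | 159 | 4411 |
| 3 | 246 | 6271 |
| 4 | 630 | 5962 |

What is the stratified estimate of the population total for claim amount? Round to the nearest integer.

8154405

Estimate total by summing Nₕ·x̄ₕ over strata.
395·5454 + 159·4411 + 246·6271 + 630·5962 = 2154330 + 701349 + 1542666 + 3756060 = 8154405.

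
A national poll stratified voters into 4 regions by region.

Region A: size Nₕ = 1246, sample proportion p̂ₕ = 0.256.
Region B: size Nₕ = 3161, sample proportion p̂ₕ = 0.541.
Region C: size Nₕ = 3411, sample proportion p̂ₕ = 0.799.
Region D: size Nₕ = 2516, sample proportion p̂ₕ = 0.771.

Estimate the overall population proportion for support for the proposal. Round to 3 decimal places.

0.648

Wₕ = Nₕ/N with N = 10334: 0.1206, 0.3059, 0.3301, 0.2435.
p̂_st = 0.1206·0.256 + 0.3059·0.541 + 0.3301·0.799 + 0.2435·0.771 ≈ 0.64779... → 0.648.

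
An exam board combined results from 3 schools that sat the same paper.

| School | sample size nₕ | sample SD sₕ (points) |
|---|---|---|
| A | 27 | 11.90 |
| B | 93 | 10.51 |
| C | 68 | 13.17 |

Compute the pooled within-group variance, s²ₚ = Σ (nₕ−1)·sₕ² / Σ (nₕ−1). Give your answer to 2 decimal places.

Degrees of freedom: 26 + 92 + 67 = 185.
Σ(nₕ−1)sₕ² = 26·141.61 + 92·110.4601 + 67·173.4489 = 25465.2655.
s²ₚ = 25465.2655 / 185 = 137.6501... → 137.65.

137.65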